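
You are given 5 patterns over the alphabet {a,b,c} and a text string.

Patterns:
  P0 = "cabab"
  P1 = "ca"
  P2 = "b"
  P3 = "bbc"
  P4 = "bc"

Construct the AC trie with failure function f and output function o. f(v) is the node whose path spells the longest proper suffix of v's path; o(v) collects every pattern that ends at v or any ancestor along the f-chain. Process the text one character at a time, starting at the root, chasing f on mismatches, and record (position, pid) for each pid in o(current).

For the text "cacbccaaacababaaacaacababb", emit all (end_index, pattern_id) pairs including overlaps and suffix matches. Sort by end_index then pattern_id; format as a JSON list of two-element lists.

Build:
Trie nodes:
  0='ε' goto b→6 c→1
  1='c' goto a→2
  2='ca' goto b→3  ←P1
  3='cab' goto a→4
  4='caba' goto b→5
  5='cabab' goto ·  ←P0
  6='b' goto b→7 c→9  ←P2
  7='bb' goto c→8
  8='bbc' goto ·  ←P3
  9='bc' goto ·  ←P4

Failure links (BFS by depth):
  fail(1) 'c': from fail(0)=0 chase 'c': 0 ⇒ 0;  out=∅∪out(0)=∅
  fail(6) 'b': from fail(0)=0 chase 'b': 0 ⇒ 0;  out={2}∪out(0)={2}
  fail(2) 'ca': from fail(1)=0 chase 'a': 0 ⇒ 0;  out={1}∪out(0)={1}
  fail(7) 'bb': from fail(6)=0 chase 'b': 0 ⇒ 6;  out=∅∪out(6)={2}
  fail(9) 'bc': from fail(6)=0 chase 'c': 0 ⇒ 1;  out={4}∪out(1)={4}
  fail(3) 'cab': from fail(2)=0 chase 'b': 0 ⇒ 6;  out=∅∪out(6)={2}
  fail(8) 'bbc': from fail(7)=6 chase 'c': 6 ⇒ 9;  out={3}∪out(9)={3,4}
  fail(4) 'caba': from fail(3)=6 chase 'a': 6→0 ⇒ 0;  out=∅∪out(0)=∅
  fail(5) 'cabab': from fail(4)=0 chase 'b': 0 ⇒ 6;  out={0}∪out(6)={0,2}

Scan:
pos 0 'c': at 1
pos 1 'a': at 2  emit P1@[0:1]
pos 2 'c': at 1 (via fail)
pos 3 'b': at 6 (via fail)  emit P2@[3:3]
pos 4 'c': at 9  emit P4@[3:4]
pos 5 'c': at 1 (via fail)
pos 6 'a': at 2  emit P1@[5:6]
pos 7 'a': at 0 (via fail)
pos 8 'a': at 0
pos 9 'c': at 1
pos 10 'a': at 2  emit P1@[9:10]
pos 11 'b': at 3  emit P2@[11:11]
pos 12 'a': at 4
pos 13 'b': at 5  emit P0@[9:13],P2@[13:13]
pos 14 'a': at 0 (via fail)
pos 15 'a': at 0
pos 16 'a': at 0
pos 17 'c': at 1
pos 18 'a': at 2  emit P1@[17:18]
pos 19 'a': at 0 (via fail)
pos 20 'c': at 1
pos 21 'a': at 2  emit P1@[20:21]
pos 22 'b': at 3  emit P2@[22:22]
pos 23 'a': at 4
pos 24 'b': at 5  emit P0@[20:24],P2@[24:24]
pos 25 'b': at 7 (via fail)  emit P2@[25:25]

Result: [[1,1],[3,2],[4,4],[6,1],[10,1],[11,2],[13,0],[13,2],[18,1],[21,1],[22,2],[24,0],[24,2],[25,2]]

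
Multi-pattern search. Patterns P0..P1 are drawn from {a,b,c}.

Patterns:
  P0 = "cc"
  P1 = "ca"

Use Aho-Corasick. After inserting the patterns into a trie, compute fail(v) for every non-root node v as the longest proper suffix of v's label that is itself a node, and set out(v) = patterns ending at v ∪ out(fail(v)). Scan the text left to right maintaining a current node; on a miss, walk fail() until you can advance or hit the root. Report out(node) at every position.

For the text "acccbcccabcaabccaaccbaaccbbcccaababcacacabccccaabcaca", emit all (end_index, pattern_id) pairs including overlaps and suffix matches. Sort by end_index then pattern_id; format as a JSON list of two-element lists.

Build:
Trie (insert patterns):
  n0 'ε': c→1
  n1 'c': a→3 c→2
  n2 'cc': ·  [P0 ends]
  n3 'ca': ·  [P1 ends]

Failure links (BFS by depth):
  fail(1) 'c': from fail(0)=0 chase 'c': 0 ⇒ 0;  out=∅∪out(0)=∅
  fail(2) 'cc': from fail(1)=0 chase 'c': 0 ⇒ 1;  out={0}∪out(1)={0}
  fail(3) 'ca': from fail(1)=0 chase 'a': 0 ⇒ 0;  out={1}∪out(0)={1}

Run:
[0] read 'a'  n0⇒n0
[1] read 'c'  n0⇒n1
[2] read 'c'  n1⇒n2  emit P0@[1:2]
[3] read 'c'  n2⇒n2 (fail-walked)  emit P0@[2:3]
[4] read 'b'  n2⇒n0 (fail-walked)
[5] read 'c'  n0⇒n1
[6] read 'c'  n1⇒n2  emit P0@[5:6]
[7] read 'c'  n2⇒n2 (fail-walked)  emit P0@[6:7]
[8] read 'a'  n2⇒n3 (fail-walked)  emit P1@[7:8]
[9] read 'b'  n3⇒n0 (fail-walked)
[10] read 'c'  n0⇒n1
[11] read 'a'  n1⇒n3  emit P1@[10:11]
[12] read 'a'  n3⇒n0 (fail-walked)
[13] read 'b'  n0⇒n0
[14] read 'c'  n0⇒n1
[15] read 'c'  n1⇒n2  emit P0@[14:15]
[16] read 'a'  n2⇒n3 (fail-walked)  emit P1@[15:16]
[17] read 'a'  n3⇒n0 (fail-walked)
[18] read 'c'  n0⇒n1
[19] read 'c'  n1⇒n2  emit P0@[18:19]
[20] read 'b'  n2⇒n0 (fail-walked)
[21] read 'a'  n0⇒n0
[22] read 'a'  n0⇒n0
[23] read 'c'  n0⇒n1
[24] read 'c'  n1⇒n2  emit P0@[23:24]
[25] read 'b'  n2⇒n0 (fail-walked)
[26] read 'b'  n0⇒n0
[27] read 'c'  n0⇒n1
[28] read 'c'  n1⇒n2  emit P0@[27:28]
[29] read 'c'  n2⇒n2 (fail-walked)  emit P0@[28:29]
[30] read 'a'  n2⇒n3 (fail-walked)  emit P1@[29:30]
[31] read 'a'  n3⇒n0 (fail-walked)
[32] read 'b'  n0⇒n0
[33] read 'a'  n0⇒n0
[34] read 'b'  n0⇒n0
[35] read 'c'  n0⇒n1
[36] read 'a'  n1⇒n3  emit P1@[35:36]
[37] read 'c'  n3⇒n1 (fail-walked)
[38] read 'a'  n1⇒n3  emit P1@[37:38]
[39] read 'c'  n3⇒n1 (fail-walked)
[40] read 'a'  n1⇒n3  emit P1@[39:40]
[41] read 'b'  n3⇒n0 (fail-walked)
[42] read 'c'  n0⇒n1
[43] read 'c'  n1⇒n2  emit P0@[42:43]
[44] read 'c'  n2⇒n2 (fail-walked)  emit P0@[43:44]
[45] read 'c'  n2⇒n2 (fail-walked)  emit P0@[44:45]
[46] read 'a'  n2⇒n3 (fail-walked)  emit P1@[45:46]
[47] read 'a'  n3⇒n0 (fail-walked)
[48] read 'b'  n0⇒n0
[49] read 'c'  n0⇒n1
[50] read 'a'  n1⇒n3  emit P1@[49:50]
[51] read 'c'  n3⇒n1 (fail-walked)
[52] read 'a'  n1⇒n3  emit P1@[51:52]

Matches: [[2,0],[3,0],[6,0],[7,0],[8,1],[11,1],[15,0],[16,1],[19,0],[24,0],[28,0],[29,0],[30,1],[36,1],[38,1],[40,1],[43,0],[44,0],[45,0],[46,1],[50,1],[52,1]]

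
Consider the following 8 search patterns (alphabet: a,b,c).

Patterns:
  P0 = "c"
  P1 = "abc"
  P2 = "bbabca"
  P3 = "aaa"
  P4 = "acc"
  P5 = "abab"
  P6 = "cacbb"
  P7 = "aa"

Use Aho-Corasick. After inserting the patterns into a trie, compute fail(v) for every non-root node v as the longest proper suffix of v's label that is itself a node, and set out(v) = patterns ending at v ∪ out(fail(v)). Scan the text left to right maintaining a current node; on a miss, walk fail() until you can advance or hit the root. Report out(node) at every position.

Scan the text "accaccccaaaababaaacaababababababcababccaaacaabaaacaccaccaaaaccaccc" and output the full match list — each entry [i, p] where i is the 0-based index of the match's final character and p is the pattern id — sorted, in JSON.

Build:
Trie (insert patterns):
  0='ε' goto a→2 b→5 c→1
  1='c' goto a→17  [P0 ends]
  2='a' goto a→11 b→3 c→13
  3='ab' goto a→15 c→4
  4='abc' goto ·  [P1 ends]
  5='b' goto b→6
  6='bb' goto a→7
  7='bba' goto b→8
  8='bbab' goto c→9
  9='bbabc' goto a→10
  10='bbabca' goto ·  [P2 ends]
  11='aa' goto a→12  [P7 ends]
  12='aaa' goto ·  [P3 ends]
  13='ac' goto c→14
  14='acc' goto ·  [P4 ends]
  15='aba' goto b→16
  16='abab' goto ·  [P5 ends]
  17='ca' goto c→18
  18='cac' goto b→19
  19='cacb' goto b→20
  20='cacbb' goto ·  [P6 ends]

Failure links (BFS by depth):
  n1('c'): parent n0 fail=0; on 'c' 0 → fail=0;  out {0}∪∅={0}
  n2('a'): parent n0 fail=0; on 'a' 0 → fail=0;  out ∅∪∅=∅
  n5('b'): parent n0 fail=0; on 'b' 0 → fail=0;  out ∅∪∅=∅
  n3('ab'): parent n2 fail=0; on 'b' 0 → fail=5;  out ∅∪∅=∅
  n6('bb'): parent n5 fail=0; on 'b' 0 → fail=5;  out ∅∪∅=∅
  n11('aa'): parent n2 fail=0; on 'a' 0 → fail=2;  out {7}∪∅={7}
  n13('ac'): parent n2 fail=0; on 'c' 0 → fail=1;  out ∅∪{0}={0}
  n17('ca'): parent n1 fail=0; on 'a' 0 → fail=2;  out ∅∪∅=∅
  n4('abc'): parent n3 fail=5; on 'c' 5→0 → fail=1;  out {1}∪{0}={0,1}
  n7('bba'): parent n6 fail=5; on 'a' 5→0 → fail=2;  out ∅∪∅=∅
  n12('aaa'): parent n11 fail=2; on 'a' 2 → fail=11;  out {3}∪{7}={3,7}
  n14('acc'): parent n13 fail=1; on 'c' 1→0 → fail=1;  out {4}∪{0}={0,4}
  n15('aba'): parent n3 fail=5; on 'a' 5→0 → fail=2;  out ∅∪∅=∅
  n18('cac'): parent n17 fail=2; on 'c' 2 → fail=13;  out ∅∪{0}={0}
  n8('bbab'): parent n7 fail=2; on 'b' 2 → fail=3;  out ∅∪∅=∅
  n16('abab'): parent n15 fail=2; on 'b' 2 → fail=3;  out {5}∪∅={5}
  n19('cacb'): parent n18 fail=13; on 'b' 13→1→0 → fail=5;  out ∅∪∅=∅
  n9('bbabc'): parent n8 fail=3; on 'c' 3 → fail=4;  out ∅∪{0,1}={0,1}
  n20('cacbb'): parent n19 fail=5; on 'b' 5 → fail=6;  out {6}∪∅={6}
  n10('bbabca'): parent n9 fail=4; on 'a' 4→1 → fail=17;  out {2}∪∅={2}

Scan:
pos 0 'a': at 2
pos 1 'c': at 13  → match P0@[1:1]
pos 2 'c': at 14  → match P0@[2:2],P4@[0:2]
pos 3 'a': at 17 (fail-walked)
pos 4 'c': at 18  → match P0@[4:4]
pos 5 'c': at 14 (fail-walked)  → match P0@[5:5],P4@[3:5]
pos 6 'c': at 1 (fail-walked)  → match P0@[6:6]
pos 7 'c': at 1 (fail-walked)  → match P0@[7:7]
pos 8 'a': at 17
pos 9 'a': at 11 (fail-walked)  → match P7@[8:9]
pos 10 'a': at 12  → match P3@[8:10],P7@[9:10]
pos 11 'a': at 12 (fail-walked)  → match P3@[9:11],P7@[10:11]
pos 12 'b': at 3 (fail-walked)
pos 13 'a': at 15
pos 14 'b': at 16  → match P5@[11:14]
pos 15 'a': at 15 (fail-walked)
pos 16 'a': at 11 (fail-walked)  → match P7@[15:16]
pos 17 'a': at 12  → match P3@[15:17],P7@[16:17]
pos 18 'c': at 13 (fail-walked)  → match P0@[18:18]
pos 19 'a': at 17 (fail-walked)
pos 20 'a': at 11 (fail-walked)  → match P7@[19:20]
pos 21 'b': at 3 (fail-walked)
pos 22 'a': at 15
pos 23 'b': at 16  → match P5@[20:23]
pos 24 'a': at 15 (fail-walked)
pos 25 'b': at 16  → match P5@[22:25]
pos 26 'a': at 15 (fail-walked)
pos 27 'b': at 16  → match P5@[24:27]
pos 28 'a': at 15 (fail-walked)
pos 29 'b': at 16  → match P5@[26:29]
pos 30 'a': at 15 (fail-walked)
pos 31 'b': at 16  → match P5@[28:31]
pos 32 'c': at 4 (fail-walked)  → match P0@[32:32],P1@[30:32]
pos 33 'a': at 17 (fail-walked)
pos 34 'b': at 3 (fail-walked)
pos 35 'a': at 15
pos 36 'b': at 16  → match P5@[33:36]
pos 37 'c': at 4 (fail-walked)  → match P0@[37:37],P1@[35:37]
pos 38 'c': at 1 (fail-walked)  → match P0@[38:38]
pos 39 'a': at 17
pos 40 'a': at 11 (fail-walked)  → match P7@[39:40]
pos 41 'a': at 12  → match P3@[39:41],P7@[40:41]
pos 42 'c': at 13 (fail-walked)  → match P0@[42:42]
pos 43 'a': at 17 (fail-walked)
pos 44 'a': at 11 (fail-walked)  → match P7@[43:44]
pos 45 'b': at 3 (fail-walked)
pos 46 'a': at 15
pos 47 'a': at 11 (fail-walked)  → match P7@[46:47]
pos 48 'a': at 12  → match P3@[46:48],P7@[47:48]
pos 49 'c': at 13 (fail-walked)  → match P0@[49:49]
pos 50 'a': at 17 (fail-walked)
pos 51 'c': at 18  → match P0@[51:51]
pos 52 'c': at 14 (fail-walked)  → match P0@[52:52],P4@[50:52]
pos 53 'a': at 17 (fail-walked)
pos 54 'c': at 18  → match P0@[54:54]
pos 55 'c': at 14 (fail-walked)  → match P0@[55:55],P4@[53:55]
pos 56 'a': at 17 (fail-walked)
pos 57 'a': at 11 (fail-walked)  → match P7@[56:57]
pos 58 'a': at 12  → match P3@[56:58],P7@[57:58]
pos 59 'a': at 12 (fail-walked)  → match P3@[57:59],P7@[58:59]
pos 60 'c': at 13 (fail-walked)  → match P0@[60:60]
pos 61 'c': at 14  → match P0@[61:61],P4@[59:61]
pos 62 'a': at 17 (fail-walked)
pos 63 'c': at 18  → match P0@[63:63]
pos 64 'c': at 14 (fail-walked)  → match P0@[64:64],P4@[62:64]
pos 65 'c': at 1 (fail-walked)  → match P0@[65:65]

All matches (sorted): [[1,0],[2,0],[2,4],[4,0],[5,0],[5,4],[6,0],[7,0],[9,7],[10,3],[10,7],[11,3],[11,7],[14,5],[16,7],[17,3],[17,7],[18,0],[20,7],[23,5],[25,5],[27,5],[29,5],[31,5],[32,0],[32,1],[36,5],[37,0],[37,1],[38,0],[40,7],[41,3],[41,7],[42,0],[44,7],[47,7],[48,3],[48,7],[49,0],[51,0],[52,0],[52,4],[54,0],[55,0],[55,4],[57,7],[58,3],[58,7],[59,3],[59,7],[60,0],[61,0],[61,4],[63,0],[64,0],[64,4],[65,0]]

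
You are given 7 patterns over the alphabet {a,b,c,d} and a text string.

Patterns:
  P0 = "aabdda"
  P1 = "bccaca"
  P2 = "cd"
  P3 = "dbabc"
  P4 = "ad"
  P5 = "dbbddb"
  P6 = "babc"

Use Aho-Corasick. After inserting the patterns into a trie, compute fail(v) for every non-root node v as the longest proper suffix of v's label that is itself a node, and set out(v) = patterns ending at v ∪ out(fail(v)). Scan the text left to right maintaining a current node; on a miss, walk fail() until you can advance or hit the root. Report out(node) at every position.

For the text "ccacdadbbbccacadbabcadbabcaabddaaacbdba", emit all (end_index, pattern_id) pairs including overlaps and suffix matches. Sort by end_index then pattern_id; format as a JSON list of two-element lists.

Build automaton:
Trie nodes:
  n0 'ε': a→1 b→7 c→13 d→15
  n1 'a': a→2 d→20
  n2 'aa': b→3
  n3 'aab': d→4
  n4 'aabd': d→5
  n5 'aabdd': a→6
  n6 'aabdda': ·  ←P0
  n7 'b': a→25 c→8
  n8 'bc': c→9
  n9 'bcc': a→10
  n10 'bcca': c→11
  n11 'bccac': a→12
  n12 'bccaca': ·  ←P1
  n13 'c': d→14
  n14 'cd': ·  ←P2
  n15 'd': b→16
  n16 'db': a→17 b→21
  n17 'dba': b→18
  n18 'dbab': c→19
  n19 'dbabc': ·  ←P3
  n20 'ad': ·  ←P4
  n21 'dbb': d→22
  n22 'dbbd': d→23
  n23 'dbbdd': b→24
  n24 'dbbddb': ·  ←P5
  n25 'ba': b→26
  n26 'bab': c→27
  n27 'babc': ·  ←P6

BFS fail/out derivation:
  fail(1) 'a': from fail(0)=0 chase 'a': 0 ⇒ 0;  out=∅∪out(0)=∅
  fail(7) 'b': from fail(0)=0 chase 'b': 0 ⇒ 0;  out=∅∪out(0)=∅
  fail(13) 'c': from fail(0)=0 chase 'c': 0 ⇒ 0;  out=∅∪out(0)=∅
  fail(15) 'd': from fail(0)=0 chase 'd': 0 ⇒ 0;  out=∅∪out(0)=∅
  fail(2) 'aa': from fail(1)=0 chase 'a': 0 ⇒ 1;  out=∅∪out(1)=∅
  fail(8) 'bc': from fail(7)=0 chase 'c': 0 ⇒ 13;  out=∅∪out(13)=∅
  fail(14) 'cd': from fail(13)=0 chase 'd': 0 ⇒ 15;  out={2}∪out(15)={2}
  fail(16) 'db': from fail(15)=0 chase 'b': 0 ⇒ 7;  out=∅∪out(7)=∅
  fail(20) 'ad': from fail(1)=0 chase 'd': 0 ⇒ 15;  out={4}∪out(15)={4}
  fail(25) 'ba': from fail(7)=0 chase 'a': 0 ⇒ 1;  out=∅∪out(1)=∅
  fail(3) 'aab': from fail(2)=1 chase 'b': 1→0 ⇒ 7;  out=∅∪out(7)=∅
  fail(9) 'bcc': from fail(8)=13 chase 'c': 13→0 ⇒ 13;  out=∅∪out(13)=∅
  fail(17) 'dba': from fail(16)=7 chase 'a': 7 ⇒ 25;  out=∅∪out(25)=∅
  fail(21) 'dbb': from fail(16)=7 chase 'b': 7→0 ⇒ 7;  out=∅∪out(7)=∅
  fail(26) 'bab': from fail(25)=1 chase 'b': 1→0 ⇒ 7;  out=∅∪out(7)=∅
  fail(4) 'aabd': from fail(3)=7 chase 'd': 7→0 ⇒ 15;  out=∅∪out(15)=∅
  fail(10) 'bcca': from fail(9)=13 chase 'a': 13→0 ⇒ 1;  out=∅∪out(1)=∅
  fail(18) 'dbab': from fail(17)=25 chase 'b': 25 ⇒ 26;  out=∅∪out(26)=∅
  fail(22) 'dbbd': from fail(21)=7 chase 'd': 7→0 ⇒ 15;  out=∅∪out(15)=∅
  fail(27) 'babc': from fail(26)=7 chase 'c': 7 ⇒ 8;  out={6}∪out(8)={6}
  fail(5) 'aabdd': from fail(4)=15 chase 'd': 15→0 ⇒ 15;  out=∅∪out(15)=∅
  fail(11) 'bccac': from fail(10)=1 chase 'c': 1→0 ⇒ 13;  out=∅∪out(13)=∅
  fail(19) 'dbabc': from fail(18)=26 chase 'c': 26 ⇒ 27;  out={3}∪out(27)={3,6}
  fail(23) 'dbbdd': from fail(22)=15 chase 'd': 15→0 ⇒ 15;  out=∅∪out(15)=∅
  fail(6) 'aabdda': from fail(5)=15 chase 'a': 15→0 ⇒ 1;  out={0}∪out(1)={0}
  fail(12) 'bccaca': from fail(11)=13 chase 'a': 13→0 ⇒ 1;  out={1}∪out(1)={1}
  fail(24) 'dbbddb': from fail(23)=15 chase 'b': 15 ⇒ 16;  out={5}∪out(16)={5}

Text stream:
[0] read 'c'  n0⇒n13
[1] read 'c'  n13⇒n13 (fail-walked)
[2] read 'a'  n13⇒n1 (fail-walked)
[3] read 'c'  n1⇒n13 (fail-walked)
[4] read 'd'  n13⇒n14  ** P2@[3:4]
[5] read 'a'  n14⇒n1 (fail-walked)
[6] read 'd'  n1⇒n20  ** P4@[5:6]
[7] read 'b'  n20⇒n16 (fail-walked)
[8] read 'b'  n16⇒n21
[9] read 'b'  n21⇒n7 (fail-walked)
[10] read 'c'  n7⇒n8
[11] read 'c'  n8⇒n9
[12] read 'a'  n9⇒n10
[13] read 'c'  n10⇒n11
[14] read 'a'  n11⇒n12  ** P1@[9:14]
[15] read 'd'  n12⇒n20 (fail-walked)  ** P4@[14:15]
[16] read 'b'  n20⇒n16 (fail-walked)
[17] read 'a'  n16⇒n17
[18] read 'b'  n17⇒n18
[19] read 'c'  n18⇒n19  ** P3@[15:19],P6@[16:19]
[20] read 'a'  n19⇒n1 (fail-walked)
[21] read 'd'  n1⇒n20  ** P4@[20:21]
[22] read 'b'  n20⇒n16 (fail-walked)
[23] read 'a'  n16⇒n17
[24] read 'b'  n17⇒n18
[25] read 'c'  n18⇒n19  ** P3@[21:25],P6@[22:25]
[26] read 'a'  n19⇒n1 (fail-walked)
[27] read 'a'  n1⇒n2
[28] read 'b'  n2⇒n3
[29] read 'd'  n3⇒n4
[30] read 'd'  n4⇒n5
[31] read 'a'  n5⇒n6  ** P0@[26:31]
[32] read 'a'  n6⇒n2 (fail-walked)
[33] read 'a'  n2⇒n2 (fail-walked)
[34] read 'c'  n2⇒n13 (fail-walked)
[35] read 'b'  n13⇒n7 (fail-walked)
[36] read 'd'  n7⇒n15 (fail-walked)
[37] read 'b'  n15⇒n16
[38] read 'a'  n16⇒n17

All matches (sorted): [[4,2],[6,4],[14,1],[15,4],[19,3],[19,6],[21,4],[25,3],[25,6],[31,0]]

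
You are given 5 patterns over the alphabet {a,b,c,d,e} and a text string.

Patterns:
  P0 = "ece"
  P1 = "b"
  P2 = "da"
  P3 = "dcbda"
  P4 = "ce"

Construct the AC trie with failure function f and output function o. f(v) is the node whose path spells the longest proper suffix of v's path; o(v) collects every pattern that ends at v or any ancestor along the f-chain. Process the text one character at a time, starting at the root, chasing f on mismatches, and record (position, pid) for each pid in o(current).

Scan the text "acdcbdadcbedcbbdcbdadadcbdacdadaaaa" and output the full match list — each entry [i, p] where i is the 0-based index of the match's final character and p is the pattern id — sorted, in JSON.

Construct AC machine:
Trie (insert patterns):
  n0 'ε': b→4 c→11 d→5 e→1
  n1 'e': c→2
  n2 'ec': e→3
  n3 'ece': ·  [P0 ends]
  n4 'b': ·  [P1 ends]
  n5 'd': a→6 c→7
  n6 'da': ·  [P2 ends]
  n7 'dc': b→8
  n8 'dcb': d→9
  n9 'dcbd': a→10
  n10 'dcbda': ·  [P3 ends]
  n11 'c': e→12
  n12 'ce': ·  [P4 ends]

Failure links (BFS by depth):
  n1('e'): parent n0 fail=0; on 'e' 0 → fail=0;  out ∅∪∅=∅
  n4('b'): parent n0 fail=0; on 'b' 0 → fail=0;  out {1}∪∅={1}
  n5('d'): parent n0 fail=0; on 'd' 0 → fail=0;  out ∅∪∅=∅
  n11('c'): parent n0 fail=0; on 'c' 0 → fail=0;  out ∅∪∅=∅
  n2('ec'): parent n1 fail=0; on 'c' 0 → fail=11;  out ∅∪∅=∅
  n6('da'): parent n5 fail=0; on 'a' 0 → fail=0;  out {2}∪∅={2}
  n7('dc'): parent n5 fail=0; on 'c' 0 → fail=11;  out ∅∪∅=∅
  n12('ce'): parent n11 fail=0; on 'e' 0 → fail=1;  out {4}∪∅={4}
  n3('ece'): parent n2 fail=11; on 'e' 11 → fail=12;  out {0}∪{4}={0,4}
  n8('dcb'): parent n7 fail=11; on 'b' 11→0 → fail=4;  out ∅∪{1}={1}
  n9('dcbd'): parent n8 fail=4; on 'd' 4→0 → fail=5;  out ∅∪∅=∅
  n10('dcbda'): parent n9 fail=5; on 'a' 5 → fail=6;  out {3}∪{2}={2,3}

Text stream:
pos 0 'a': at 0
pos 1 'c': at 11
pos 2 'd': at 5 (via fail)
pos 3 'c': at 7
pos 4 'b': at 8  emit P1@[4:4]
pos 5 'd': at 9
pos 6 'a': at 10  emit P2@[5:6],P3@[2:6]
pos 7 'd': at 5 (via fail)
pos 8 'c': at 7
pos 9 'b': at 8  emit P1@[9:9]
pos 10 'e': at 1 (via fail)
pos 11 'd': at 5 (via fail)
pos 12 'c': at 7
pos 13 'b': at 8  emit P1@[13:13]
pos 14 'b': at 4 (via fail)  emit P1@[14:14]
pos 15 'd': at 5 (via fail)
pos 16 'c': at 7
pos 17 'b': at 8  emit P1@[17:17]
pos 18 'd': at 9
pos 19 'a': at 10  emit P2@[18:19],P3@[15:19]
pos 20 'd': at 5 (via fail)
pos 21 'a': at 6  emit P2@[20:21]
pos 22 'd': at 5 (via fail)
pos 23 'c': at 7
pos 24 'b': at 8  emit P1@[24:24]
pos 25 'd': at 9
pos 26 'a': at 10  emit P2@[25:26],P3@[22:26]
pos 27 'c': at 11 (via fail)
pos 28 'd': at 5 (via fail)
pos 29 'a': at 6  emit P2@[28:29]
pos 30 'd': at 5 (via fail)
pos 31 'a': at 6  emit P2@[30:31]
pos 32 'a': at 0 (via fail)
pos 33 'a': at 0
pos 34 'a': at 0

Result: [[4,1],[6,2],[6,3],[9,1],[13,1],[14,1],[17,1],[19,2],[19,3],[21,2],[24,1],[26,2],[26,3],[29,2],[31,2]]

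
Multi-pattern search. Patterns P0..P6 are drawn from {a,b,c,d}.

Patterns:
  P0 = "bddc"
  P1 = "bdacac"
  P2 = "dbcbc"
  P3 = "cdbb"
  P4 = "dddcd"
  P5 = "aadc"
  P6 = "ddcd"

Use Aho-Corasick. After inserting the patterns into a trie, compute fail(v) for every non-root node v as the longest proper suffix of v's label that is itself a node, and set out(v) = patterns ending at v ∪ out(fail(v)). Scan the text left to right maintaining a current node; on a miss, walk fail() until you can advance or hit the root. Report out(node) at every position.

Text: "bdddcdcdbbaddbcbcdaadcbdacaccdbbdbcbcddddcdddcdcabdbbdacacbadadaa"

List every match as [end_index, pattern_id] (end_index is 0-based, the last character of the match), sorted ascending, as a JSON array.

Build automaton:
Trie nodes:
  n0 'ε': a→22 b→1 c→14 d→9
  n1 'b': d→2
  n2 'bd': a→5 d→3
  n3 'bdd': c→4
  n4 'bddc': ·  [P0 ends]
  n5 'bda': c→6
  n6 'bdac': a→7
  n7 'bdaca': c→8
  n8 'bdacac': ·  [P1 ends]
  n9 'd': b→10 d→18
  n10 'db': c→11
  n11 'dbc': b→12
  n12 'dbcb': c→13
  n13 'dbcbc': ·  [P2 ends]
  n14 'c': d→15
  n15 'cd': b→16
  n16 'cdb': b→17
  n17 'cdbb': ·  [P3 ends]
  n18 'dd': c→26 d→19
  n19 'ddd': c→20
  n20 'dddc': d→21
  n21 'dddcd': ·  [P4 ends]
  n22 'a': a→23
  n23 'aa': d→24
  n24 'aad': c→25
  n25 'aadc': ·  [P5 ends]
  n26 'ddc': d→27
  n27 'ddcd': ·  [P6 ends]

Failure links (BFS by depth):
  n1('b'): parent n0 fail=0; on 'b' 0 → fail=0;  out ∅∪∅=∅
  n9('d'): parent n0 fail=0; on 'd' 0 → fail=0;  out ∅∪∅=∅
  n14('c'): parent n0 fail=0; on 'c' 0 → fail=0;  out ∅∪∅=∅
  n22('a'): parent n0 fail=0; on 'a' 0 → fail=0;  out ∅∪∅=∅
  n2('bd'): parent n1 fail=0; on 'd' 0 → fail=9;  out ∅∪∅=∅
  n10('db'): parent n9 fail=0; on 'b' 0 → fail=1;  out ∅∪∅=∅
  n15('cd'): parent n14 fail=0; on 'd' 0 → fail=9;  out ∅∪∅=∅
  n18('dd'): parent n9 fail=0; on 'd' 0 → fail=9;  out ∅∪∅=∅
  n23('aa'): parent n22 fail=0; on 'a' 0 → fail=22;  out ∅∪∅=∅
  n3('bdd'): parent n2 fail=9; on 'd' 9 → fail=18;  out ∅∪∅=∅
  n5('bda'): parent n2 fail=9; on 'a' 9→0 → fail=22;  out ∅∪∅=∅
  n11('dbc'): parent n10 fail=1; on 'c' 1→0 → fail=14;  out ∅∪∅=∅
  n16('cdb'): parent n15 fail=9; on 'b' 9 → fail=10;  out ∅∪∅=∅
  n19('ddd'): parent n18 fail=9; on 'd' 9 → fail=18;  out ∅∪∅=∅
  n24('aad'): parent n23 fail=22; on 'd' 22→0 → fail=9;  out ∅∪∅=∅
  n26('ddc'): parent n18 fail=9; on 'c' 9→0 → fail=14;  out ∅∪∅=∅
  n4('bddc'): parent n3 fail=18; on 'c' 18 → fail=26;  out {0}∪∅={0}
  n6('bdac'): parent n5 fail=22; on 'c' 22→0 → fail=14;  out ∅∪∅=∅
  n12('dbcb'): parent n11 fail=14; on 'b' 14→0 → fail=1;  out ∅∪∅=∅
  n17('cdbb'): parent n16 fail=10; on 'b' 10→1→0 → fail=1;  out {3}∪∅={3}
  n20('dddc'): parent n19 fail=18; on 'c' 18 → fail=26;  out ∅∪∅=∅
  n25('aadc'): parent n24 fail=9; on 'c' 9→0 → fail=14;  out {5}∪∅={5}
  n27('ddcd'): parent n26 fail=14; on 'd' 14 → fail=15;  out {6}∪∅={6}
  n7('bdaca'): parent n6 fail=14; on 'a' 14→0 → fail=22;  out ∅∪∅=∅
  n13('dbcbc'): parent n12 fail=1; on 'c' 1→0 → fail=14;  out {2}∪∅={2}
  n21('dddcd'): parent n20 fail=26; on 'd' 26 → fail=27;  out {4}∪{6}={4,6}
  n8('bdacac'): parent n7 fail=22; on 'c' 22→0 → fail=14;  out {1}∪∅={1}

Text stream:
pos 0 'b': at 1
pos 1 'd': at 2
pos 2 'd': at 3
pos 3 'd': at 19 (fail-walked)
pos 4 'c': at 20
pos 5 'd': at 21  → match P4@[1:5],P6@[2:5]
pos 6 'c': at 14 (fail-walked)
pos 7 'd': at 15
pos 8 'b': at 16
pos 9 'b': at 17  → match P3@[6:9]
pos 10 'a': at 22 (fail-walked)
pos 11 'd': at 9 (fail-walked)
pos 12 'd': at 18
pos 13 'b': at 10 (fail-walked)
pos 14 'c': at 11
pos 15 'b': at 12
pos 16 'c': at 13  → match P2@[12:16]
pos 17 'd': at 15 (fail-walked)
pos 18 'a': at 22 (fail-walked)
pos 19 'a': at 23
pos 20 'd': at 24
pos 21 'c': at 25  → match P5@[18:21]
pos 22 'b': at 1 (fail-walked)
pos 23 'd': at 2
pos 24 'a': at 5
pos 25 'c': at 6
pos 26 'a': at 7
pos 27 'c': at 8  → match P1@[22:27]
pos 28 'c': at 14 (fail-walked)
pos 29 'd': at 15
pos 30 'b': at 16
pos 31 'b': at 17  → match P3@[28:31]
pos 32 'd': at 2 (fail-walked)
pos 33 'b': at 10 (fail-walked)
pos 34 'c': at 11
pos 35 'b': at 12
pos 36 'c': at 13  → match P2@[32:36]
pos 37 'd': at 15 (fail-walked)
pos 38 'd': at 18 (fail-walked)
pos 39 'd': at 19
pos 40 'd': at 19 (fail-walked)
pos 41 'c': at 20
pos 42 'd': at 21  → match P4@[38:42],P6@[39:42]
pos 43 'd': at 18 (fail-walked)
pos 44 'd': at 19
pos 45 'c': at 20
pos 46 'd': at 21  → match P4@[42:46],P6@[43:46]
pos 47 'c': at 14 (fail-walked)
pos 48 'a': at 22 (fail-walked)
pos 49 'b': at 1 (fail-walked)
pos 50 'd': at 2
pos 51 'b': at 10 (fail-walked)
pos 52 'b': at 1 (fail-walked)
pos 53 'd': at 2
pos 54 'a': at 5
pos 55 'c': at 6
pos 56 'a': at 7
pos 57 'c': at 8  → match P1@[52:57]
pos 58 'b': at 1 (fail-walked)
pos 59 'a': at 22 (fail-walked)
pos 60 'd': at 9 (fail-walked)
pos 61 'a': at 22 (fail-walked)
pos 62 'd': at 9 (fail-walked)
pos 63 'a': at 22 (fail-walked)
pos 64 'a': at 23

All matches (sorted): [[5,4],[5,6],[9,3],[16,2],[21,5],[27,1],[31,3],[36,2],[42,4],[42,6],[46,4],[46,6],[57,1]]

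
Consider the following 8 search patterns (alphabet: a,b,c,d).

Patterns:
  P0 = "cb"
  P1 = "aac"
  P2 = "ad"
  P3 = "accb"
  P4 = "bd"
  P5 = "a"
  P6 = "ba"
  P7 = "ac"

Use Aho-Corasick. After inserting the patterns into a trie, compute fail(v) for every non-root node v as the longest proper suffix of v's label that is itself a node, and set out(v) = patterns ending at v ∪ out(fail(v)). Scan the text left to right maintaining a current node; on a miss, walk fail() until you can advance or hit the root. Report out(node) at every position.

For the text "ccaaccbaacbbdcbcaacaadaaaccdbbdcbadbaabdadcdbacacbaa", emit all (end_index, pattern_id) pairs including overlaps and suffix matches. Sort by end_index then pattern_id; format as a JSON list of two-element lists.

Build:
Trie (insert patterns):
  n0 'ε': a→3 b→10 c→1
  n1 'c': b→2
  n2 'cb': ·  [P0 ends]
  n3 'a': a→4 c→7 d→6  [P5 ends]
  n4 'aa': c→5
  n5 'aac': ·  [P1 ends]
  n6 'ad': ·  [P2 ends]
  n7 'ac': c→8  [P7 ends]
  n8 'acc': b→9
  n9 'accb': ·  [P3 ends]
  n10 'b': a→12 d→11
  n11 'bd': ·  [P4 ends]
  n12 'ba': ·  [P6 ends]

Failure links (BFS by depth):
  fail(1) 'c': from fail(0)=0 chase 'c': 0 ⇒ 0;  out=∅∪out(0)=∅
  fail(3) 'a': from fail(0)=0 chase 'a': 0 ⇒ 0;  out={5}∪out(0)={5}
  fail(10) 'b': from fail(0)=0 chase 'b': 0 ⇒ 0;  out=∅∪out(0)=∅
  fail(2) 'cb': from fail(1)=0 chase 'b': 0 ⇒ 10;  out={0}∪out(10)={0}
  fail(4) 'aa': from fail(3)=0 chase 'a': 0 ⇒ 3;  out=∅∪out(3)={5}
  fail(6) 'ad': from fail(3)=0 chase 'd': 0 ⇒ 0;  out={2}∪out(0)={2}
  fail(7) 'ac': from fail(3)=0 chase 'c': 0 ⇒ 1;  out={7}∪out(1)={7}
  fail(11) 'bd': from fail(10)=0 chase 'd': 0 ⇒ 0;  out={4}∪out(0)={4}
  fail(12) 'ba': from fail(10)=0 chase 'a': 0 ⇒ 3;  out={6}∪out(3)={5,6}
  fail(5) 'aac': from fail(4)=3 chase 'c': 3 ⇒ 7;  out={1}∪out(7)={1,7}
  fail(8) 'acc': from fail(7)=1 chase 'c': 1→0 ⇒ 1;  out=∅∪out(1)=∅
  fail(9) 'accb': from fail(8)=1 chase 'b': 1 ⇒ 2;  out={3}∪out(2)={0,3}

Text stream:
i=0 'c': node 0→1
i=1 'c': node 1→1 ·f
i=2 'a': node 1→3 ·f  ** P5@[2:2]
i=3 'a': node 3→4  ** P5@[3:3]
i=4 'c': node 4→5  ** P1@[2:4],P7@[3:4]
i=5 'c': node 5→8 ·f
i=6 'b': node 8→9  ** P0@[5:6],P3@[3:6]
i=7 'a': node 9→12 ·f  ** P5@[7:7],P6@[6:7]
i=8 'a': node 12→4 ·f  ** P5@[8:8]
i=9 'c': node 4→5  ** P1@[7:9],P7@[8:9]
i=10 'b': node 5→2 ·f  ** P0@[9:10]
i=11 'b': node 2→10 ·f
i=12 'd': node 10→11  ** P4@[11:12]
i=13 'c': node 11→1 ·f
i=14 'b': node 1→2  ** P0@[13:14]
i=15 'c': node 2→1 ·f
i=16 'a': node 1→3 ·f  ** P5@[16:16]
i=17 'a': node 3→4  ** P5@[17:17]
i=18 'c': node 4→5  ** P1@[16:18],P7@[17:18]
i=19 'a': node 5→3 ·f  ** P5@[19:19]
i=20 'a': node 3→4  ** P5@[20:20]
i=21 'd': node 4→6 ·f  ** P2@[20:21]
i=22 'a': node 6→3 ·f  ** P5@[22:22]
i=23 'a': node 3→4  ** P5@[23:23]
i=24 'a': node 4→4 ·f  ** P5@[24:24]
i=25 'c': node 4→5  ** P1@[23:25],P7@[24:25]
i=26 'c': node 5→8 ·f
i=27 'd': node 8→0 ·f
i=28 'b': node 0→10
i=29 'b': node 10→10 ·f
i=30 'd': node 10→11  ** P4@[29:30]
i=31 'c': node 11→1 ·f
i=32 'b': node 1→2  ** P0@[31:32]
i=33 'a': node 2→12 ·f  ** P5@[33:33],P6@[32:33]
i=34 'd': node 12→6 ·f  ** P2@[33:34]
i=35 'b': node 6→10 ·f
i=36 'a': node 10→12  ** P5@[36:36],P6@[35:36]
i=37 'a': node 12→4 ·f  ** P5@[37:37]
i=38 'b': node 4→10 ·f
i=39 'd': node 10→11  ** P4@[38:39]
i=40 'a': node 11→3 ·f  ** P5@[40:40]
i=41 'd': node 3→6  ** P2@[40:41]
i=42 'c': node 6→1 ·f
i=43 'd': node 1→0 ·f
i=44 'b': node 0→10
i=45 'a': node 10→12  ** P5@[45:45],P6@[44:45]
i=46 'c': node 12→7 ·f  ** P7@[45:46]
i=47 'a': node 7→3 ·f  ** P5@[47:47]
i=48 'c': node 3→7  ** P7@[47:48]
i=49 'b': node 7→2 ·f  ** P0@[48:49]
i=50 'a': node 2→12 ·f  ** P5@[50:50],P6@[49:50]
i=51 'a': node 12→4 ·f  ** P5@[51:51]

Matches: [[2,5],[3,5],[4,1],[4,7],[6,0],[6,3],[7,5],[7,6],[8,5],[9,1],[9,7],[10,0],[12,4],[14,0],[16,5],[17,5],[18,1],[18,7],[19,5],[20,5],[21,2],[22,5],[23,5],[24,5],[25,1],[25,7],[30,4],[32,0],[33,5],[33,6],[34,2],[36,5],[36,6],[37,5],[39,4],[40,5],[41,2],[45,5],[45,6],[46,7],[47,5],[48,7],[49,0],[50,5],[50,6],[51,5]]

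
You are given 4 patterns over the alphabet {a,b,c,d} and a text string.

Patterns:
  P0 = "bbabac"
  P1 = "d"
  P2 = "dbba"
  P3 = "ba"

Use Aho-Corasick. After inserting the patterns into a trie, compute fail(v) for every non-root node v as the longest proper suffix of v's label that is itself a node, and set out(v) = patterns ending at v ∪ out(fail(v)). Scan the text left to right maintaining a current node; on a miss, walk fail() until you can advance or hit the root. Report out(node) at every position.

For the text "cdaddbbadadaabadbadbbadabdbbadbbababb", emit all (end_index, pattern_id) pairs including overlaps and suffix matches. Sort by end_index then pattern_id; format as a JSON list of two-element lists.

Construct AC machine:
Trie nodes:
  0='ε' goto b→1 d→7
  1='b' goto a→11 b→2
  2='bb' goto a→3
  3='bba' goto b→4
  4='bbab' goto a→5
  5='bbaba' goto c→6
  6='bbabac' goto ·  [P0 ends]
  7='d' goto b→8  [P1 ends]
  8='db' goto b→9
  9='dbb' goto a→10
  10='dbba' goto ·  [P2 ends]
  11='ba' goto ·  [P3 ends]

BFS fail/out derivation:
  n1('b'): parent n0 fail=0; on 'b' 0 → fail=0;  out ∅∪∅=∅
  n7('d'): parent n0 fail=0; on 'd' 0 → fail=0;  out {1}∪∅={1}
  n2('bb'): parent n1 fail=0; on 'b' 0 → fail=1;  out ∅∪∅=∅
  n8('db'): parent n7 fail=0; on 'b' 0 → fail=1;  out ∅∪∅=∅
  n11('ba'): parent n1 fail=0; on 'a' 0 → fail=0;  out {3}∪∅={3}
  n3('bba'): parent n2 fail=1; on 'a' 1 → fail=11;  out ∅∪{3}={3}
  n9('dbb'): parent n8 fail=1; on 'b' 1 → fail=2;  out ∅∪∅=∅
  n4('bbab'): parent n3 fail=11; on 'b' 11→0 → fail=1;  out ∅∪∅=∅
  n10('dbba'): parent n9 fail=2; on 'a' 2 → fail=3;  out {2}∪{3}={2,3}
  n5('bbaba'): parent n4 fail=1; on 'a' 1 → fail=11;  out ∅∪{3}={3}
  n6('bbabac'): parent n5 fail=11; on 'c' 11→0 → fail=0;  out {0}∪∅={0}

Scan:
i=0 'c': node 0→0
i=1 'd': node 0→7  ** P1@[1:1]
i=2 'a': node 7→0 ·f
i=3 'd': node 0→7  ** P1@[3:3]
i=4 'd': node 7→7 ·f  ** P1@[4:4]
i=5 'b': node 7→8
i=6 'b': node 8→9
i=7 'a': node 9→10  ** P2@[4:7],P3@[6:7]
i=8 'd': node 10→7 ·f  ** P1@[8:8]
i=9 'a': node 7→0 ·f
i=10 'd': node 0→7  ** P1@[10:10]
i=11 'a': node 7→0 ·f
i=12 'a': node 0→0
i=13 'b': node 0→1
i=14 'a': node 1→11  ** P3@[13:14]
i=15 'd': node 11→7 ·f  ** P1@[15:15]
i=16 'b': node 7→8
i=17 'a': node 8→11 ·f  ** P3@[16:17]
i=18 'd': node 11→7 ·f  ** P1@[18:18]
i=19 'b': node 7→8
i=20 'b': node 8→9
i=21 'a': node 9→10  ** P2@[18:21],P3@[20:21]
i=22 'd': node 10→7 ·f  ** P1@[22:22]
i=23 'a': node 7→0 ·f
i=24 'b': node 0→1
i=25 'd': node 1→7 ·f  ** P1@[25:25]
i=26 'b': node 7→8
i=27 'b': node 8→9
i=28 'a': node 9→10  ** P2@[25:28],P3@[27:28]
i=29 'd': node 10→7 ·f  ** P1@[29:29]
i=30 'b': node 7→8
i=31 'b': node 8→9
i=32 'a': node 9→10  ** P2@[29:32],P3@[31:32]
i=33 'b': node 10→4 ·f
i=34 'a': node 4→5  ** P3@[33:34]
i=35 'b': node 5→1 ·f
i=36 'b': node 1→2

All matches (sorted): [[1,1],[3,1],[4,1],[7,2],[7,3],[8,1],[10,1],[14,3],[15,1],[17,3],[18,1],[21,2],[21,3],[22,1],[25,1],[28,2],[28,3],[29,1],[32,2],[32,3],[34,3]]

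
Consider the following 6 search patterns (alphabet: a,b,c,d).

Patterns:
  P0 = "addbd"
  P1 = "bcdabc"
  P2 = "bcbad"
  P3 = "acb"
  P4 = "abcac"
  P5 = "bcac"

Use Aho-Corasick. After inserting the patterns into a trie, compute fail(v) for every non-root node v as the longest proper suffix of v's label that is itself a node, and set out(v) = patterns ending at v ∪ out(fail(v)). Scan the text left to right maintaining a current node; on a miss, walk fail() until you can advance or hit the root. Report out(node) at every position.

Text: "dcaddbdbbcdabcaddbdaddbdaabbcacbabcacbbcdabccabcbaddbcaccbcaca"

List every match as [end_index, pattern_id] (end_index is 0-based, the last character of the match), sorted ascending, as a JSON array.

Construct AC machine:
Trie (insert patterns):
  n0 'ε': a→1 b→6
  n1 'a': b→17 c→15 d→2
  n2 'ad': d→3
  n3 'add': b→4
  n4 'addb': d→5
  n5 'addbd': ·  [P0 ends]
  n6 'b': c→7
  n7 'bc': a→21 b→12 d→8
  n8 'bcd': a→9
  n9 'bcda': b→10
  n10 'bcdab': c→11
  n11 'bcdabc': ·  [P1 ends]
  n12 'bcb': a→13
  n13 'bcba': d→14
  n14 'bcbad': ·  [P2 ends]
  n15 'ac': b→16
  n16 'acb': ·  [P3 ends]
  n17 'ab': c→18
  n18 'abc': a→19
  n19 'abca': c→20
  n20 'abcac': ·  [P4 ends]
  n21 'bca': c→22
  n22 'bcac': ·  [P5 ends]

BFS fail/out derivation:
  n1('a'): parent n0 fail=0; on 'a' 0 → fail=0;  out ∅∪∅=∅
  n6('b'): parent n0 fail=0; on 'b' 0 → fail=0;  out ∅∪∅=∅
  n2('ad'): parent n1 fail=0; on 'd' 0 → fail=0;  out ∅∪∅=∅
  n7('bc'): parent n6 fail=0; on 'c' 0 → fail=0;  out ∅∪∅=∅
  n15('ac'): parent n1 fail=0; on 'c' 0 → fail=0;  out ∅∪∅=∅
  n17('ab'): parent n1 fail=0; on 'b' 0 → fail=6;  out ∅∪∅=∅
  n3('add'): parent n2 fail=0; on 'd' 0 → fail=0;  out ∅∪∅=∅
  n8('bcd'): parent n7 fail=0; on 'd' 0 → fail=0;  out ∅∪∅=∅
  n12('bcb'): parent n7 fail=0; on 'b' 0 → fail=6;  out ∅∪∅=∅
  n16('acb'): parent n15 fail=0; on 'b' 0 → fail=6;  out {3}∪∅={3}
  n18('abc'): parent n17 fail=6; on 'c' 6 → fail=7;  out ∅∪∅=∅
  n21('bca'): parent n7 fail=0; on 'a' 0 → fail=1;  out ∅∪∅=∅
  n4('addb'): parent n3 fail=0; on 'b' 0 → fail=6;  out ∅∪∅=∅
  n9('bcda'): parent n8 fail=0; on 'a' 0 → fail=1;  out ∅∪∅=∅
  n13('bcba'): parent n12 fail=6; on 'a' 6→0 → fail=1;  out ∅∪∅=∅
  n19('abca'): parent n18 fail=7; on 'a' 7 → fail=21;  out ∅∪∅=∅
  n22('bcac'): parent n21 fail=1; on 'c' 1 → fail=15;  out {5}∪∅={5}
  n5('addbd'): parent n4 fail=6; on 'd' 6→0 → fail=0;  out {0}∪∅={0}
  n10('bcdab'): parent n9 fail=1; on 'b' 1 → fail=17;  out ∅∪∅=∅
  n14('bcbad'): parent n13 fail=1; on 'd' 1 → fail=2;  out {2}∪∅={2}
  n20('abcac'): parent n19 fail=21; on 'c' 21 → fail=22;  out {4}∪{5}={4,5}
  n11('bcdabc'): parent n10 fail=17; on 'c' 17 → fail=18;  out {1}∪∅={1}

Text stream:
pos 0 'd': at 0
pos 1 'c': at 0
pos 2 'a': at 1
pos 3 'd': at 2
pos 4 'd': at 3
pos 5 'b': at 4
pos 6 'd': at 5  emit P0@[2:6]
pos 7 'b': at 6 (via fail)
pos 8 'b': at 6 (via fail)
pos 9 'c': at 7
pos 10 'd': at 8
pos 11 'a': at 9
pos 12 'b': at 10
pos 13 'c': at 11  emit P1@[8:13]
pos 14 'a': at 19 (via fail)
pos 15 'd': at 2 (via fail)
pos 16 'd': at 3
pos 17 'b': at 4
pos 18 'd': at 5  emit P0@[14:18]
pos 19 'a': at 1 (via fail)
pos 20 'd': at 2
pos 21 'd': at 3
pos 22 'b': at 4
pos 23 'd': at 5  emit P0@[19:23]
pos 24 'a': at 1 (via fail)
pos 25 'a': at 1 (via fail)
pos 26 'b': at 17
pos 27 'b': at 6 (via fail)
pos 28 'c': at 7
pos 29 'a': at 21
pos 30 'c': at 22  emit P5@[27:30]
pos 31 'b': at 16 (via fail)  emit P3@[29:31]
pos 32 'a': at 1 (via fail)
pos 33 'b': at 17
pos 34 'c': at 18
pos 35 'a': at 19
pos 36 'c': at 20  emit P4@[32:36],P5@[33:36]
pos 37 'b': at 16 (via fail)  emit P3@[35:37]
pos 38 'b': at 6 (via fail)
pos 39 'c': at 7
pos 40 'd': at 8
pos 41 'a': at 9
pos 42 'b': at 10
pos 43 'c': at 11  emit P1@[38:43]
pos 44 'c': at 0 (via fail)
pos 45 'a': at 1
pos 46 'b': at 17
pos 47 'c': at 18
pos 48 'b': at 12 (via fail)
pos 49 'a': at 13
pos 50 'd': at 14  emit P2@[46:50]
pos 51 'd': at 3 (via fail)
pos 52 'b': at 4
pos 53 'c': at 7 (via fail)
pos 54 'a': at 21
pos 55 'c': at 22  emit P5@[52:55]
pos 56 'c': at 0 (via fail)
pos 57 'b': at 6
pos 58 'c': at 7
pos 59 'a': at 21
pos 60 'c': at 22  emit P5@[57:60]
pos 61 'a': at 1 (via fail)

Matches: [[6,0],[13,1],[18,0],[23,0],[30,5],[31,3],[36,4],[36,5],[37,3],[43,1],[50,2],[55,5],[60,5]]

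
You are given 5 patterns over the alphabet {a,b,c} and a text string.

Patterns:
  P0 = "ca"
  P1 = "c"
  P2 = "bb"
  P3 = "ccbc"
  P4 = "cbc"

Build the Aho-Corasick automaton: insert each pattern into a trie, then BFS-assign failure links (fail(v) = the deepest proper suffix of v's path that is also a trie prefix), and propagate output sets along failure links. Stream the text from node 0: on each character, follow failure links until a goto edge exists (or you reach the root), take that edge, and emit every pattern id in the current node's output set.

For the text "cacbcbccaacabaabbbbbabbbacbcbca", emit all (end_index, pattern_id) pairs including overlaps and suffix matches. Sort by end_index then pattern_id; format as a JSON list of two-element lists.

Build:
Trie nodes:
  n0 'ε': b→3 c→1
  n1 'c': a→2 b→8 c→5  ←P1
  n2 'ca': ·  ←P0
  n3 'b': b→4
  n4 'bb': ·  ←P2
  n5 'cc': b→6
  n6 'ccb': c→7
  n7 'ccbc': ·  ←P3
  n8 'cb': c→9
  n9 'cbc': ·  ←P4

Failure links (BFS by depth):
  n1('c'): parent n0 fail=0; on 'c' 0 → fail=0;  out {1}∪∅={1}
  n3('b'): parent n0 fail=0; on 'b' 0 → fail=0;  out ∅∪∅=∅
  n2('ca'): parent n1 fail=0; on 'a' 0 → fail=0;  out {0}∪∅={0}
  n4('bb'): parent n3 fail=0; on 'b' 0 → fail=3;  out {2}∪∅={2}
  n5('cc'): parent n1 fail=0; on 'c' 0 → fail=1;  out ∅∪{1}={1}
  n8('cb'): parent n1 fail=0; on 'b' 0 → fail=3;  out ∅∪∅=∅
  n6('ccb'): parent n5 fail=1; on 'b' 1 → fail=8;  out ∅∪∅=∅
  n9('cbc'): parent n8 fail=3; on 'c' 3→0 → fail=1;  out {4}∪{1}={1,4}
  n7('ccbc'): parent n6 fail=8; on 'c' 8 → fail=9;  out {3}∪{1,4}={1,3,4}

Text stream:
[0] read 'c'  n0⇒n1  emit P1@[0:0]
[1] read 'a'  n1⇒n2  emit P0@[0:1]
[2] read 'c'  n2⇒n1 (via fail)  emit P1@[2:2]
[3] read 'b'  n1⇒n8
[4] read 'c'  n8⇒n9  emit P1@[4:4],P4@[2:4]
[5] read 'b'  n9⇒n8 (via fail)
[6] read 'c'  n8⇒n9  emit P1@[6:6],P4@[4:6]
[7] read 'c'  n9⇒n5 (via fail)  emit P1@[7:7]
[8] read 'a'  n5⇒n2 (via fail)  emit P0@[7:8]
[9] read 'a'  n2⇒n0 (via fail)
[10] read 'c'  n0⇒n1  emit P1@[10:10]
[11] read 'a'  n1⇒n2  emit P0@[10:11]
[12] read 'b'  n2⇒n3 (via fail)
[13] read 'a'  n3⇒n0 (via fail)
[14] read 'a'  n0⇒n0
[15] read 'b'  n0⇒n3
[16] read 'b'  n3⇒n4  emit P2@[15:16]
[17] read 'b'  n4⇒n4 (via fail)  emit P2@[16:17]
[18] read 'b'  n4⇒n4 (via fail)  emit P2@[17:18]
[19] read 'b'  n4⇒n4 (via fail)  emit P2@[18:19]
[20] read 'a'  n4⇒n0 (via fail)
[21] read 'b'  n0⇒n3
[22] read 'b'  n3⇒n4  emit P2@[21:22]
[23] read 'b'  n4⇒n4 (via fail)  emit P2@[22:23]
[24] read 'a'  n4⇒n0 (via fail)
[25] read 'c'  n0⇒n1  emit P1@[25:25]
[26] read 'b'  n1⇒n8
[27] read 'c'  n8⇒n9  emit P1@[27:27],P4@[25:27]
[28] read 'b'  n9⇒n8 (via fail)
[29] read 'c'  n8⇒n9  emit P1@[29:29],P4@[27:29]
[30] read 'a'  n9⇒n2 (via fail)  emit P0@[29:30]

Matches: [[0,1],[1,0],[2,1],[4,1],[4,4],[6,1],[6,4],[7,1],[8,0],[10,1],[11,0],[16,2],[17,2],[18,2],[19,2],[22,2],[23,2],[25,1],[27,1],[27,4],[29,1],[29,4],[30,0]]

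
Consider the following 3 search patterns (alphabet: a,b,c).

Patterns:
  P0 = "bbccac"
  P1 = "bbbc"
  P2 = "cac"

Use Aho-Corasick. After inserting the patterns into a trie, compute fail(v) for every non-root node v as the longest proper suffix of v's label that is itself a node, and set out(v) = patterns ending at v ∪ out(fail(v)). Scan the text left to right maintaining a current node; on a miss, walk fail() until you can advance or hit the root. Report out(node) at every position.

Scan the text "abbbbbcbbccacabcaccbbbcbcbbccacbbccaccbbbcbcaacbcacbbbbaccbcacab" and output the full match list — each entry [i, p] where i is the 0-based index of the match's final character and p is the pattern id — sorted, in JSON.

Build:
Trie (insert patterns):
  n0 'ε': b→1 c→9
  n1 'b': b→2
  n2 'bb': b→7 c→3
  n3 'bbc': c→4
  n4 'bbcc': a→5
  n5 'bbcca': c→6
  n6 'bbccac': ·  ←P0
  n7 'bbb': c→8
  n8 'bbbc': ·  ←P1
  n9 'c': a→10
  n10 'ca': c→11
  n11 'cac': ·  ←P2

Failure links (BFS by depth):
  n1('b'): parent n0 fail=0; on 'b' 0 → fail=0;  out ∅∪∅=∅
  n9('c'): parent n0 fail=0; on 'c' 0 → fail=0;  out ∅∪∅=∅
  n2('bb'): parent n1 fail=0; on 'b' 0 → fail=1;  out ∅∪∅=∅
  n10('ca'): parent n9 fail=0; on 'a' 0 → fail=0;  out ∅∪∅=∅
  n3('bbc'): parent n2 fail=1; on 'c' 1→0 → fail=9;  out ∅∪∅=∅
  n7('bbb'): parent n2 fail=1; on 'b' 1 → fail=2;  out ∅∪∅=∅
  n11('cac'): parent n10 fail=0; on 'c' 0 → fail=9;  out {2}∪∅={2}
  n4('bbcc'): parent n3 fail=9; on 'c' 9→0 → fail=9;  out ∅∪∅=∅
  n8('bbbc'): parent n7 fail=2; on 'c' 2 → fail=3;  out {1}∪∅={1}
  n5('bbcca'): parent n4 fail=9; on 'a' 9 → fail=10;  out ∅∪∅=∅
  n6('bbccac'): parent n5 fail=10; on 'c' 10 → fail=11;  out {0}∪{2}={0,2}

Text stream:
[0] read 'a'  n0⇒n0
[1] read 'b'  n0⇒n1
[2] read 'b'  n1⇒n2
[3] read 'b'  n2⇒n7
[4] read 'b'  n7⇒n7 ·f
[5] read 'b'  n7⇒n7 ·f
[6] read 'c'  n7⇒n8  ** P1@[3:6]
[7] read 'b'  n8⇒n1 ·f
[8] read 'b'  n1⇒n2
[9] read 'c'  n2⇒n3
[10] read 'c'  n3⇒n4
[11] read 'a'  n4⇒n5
[12] read 'c'  n5⇒n6  ** P0@[7:12],P2@[10:12]
[13] read 'a'  n6⇒n10 ·f
[14] read 'b'  n10⇒n1 ·f
[15] read 'c'  n1⇒n9 ·f
[16] read 'a'  n9⇒n10
[17] read 'c'  n10⇒n11  ** P2@[15:17]
[18] read 'c'  n11⇒n9 ·f
[19] read 'b'  n9⇒n1 ·f
[20] read 'b'  n1⇒n2
[21] read 'b'  n2⇒n7
[22] read 'c'  n7⇒n8  ** P1@[19:22]
[23] read 'b'  n8⇒n1 ·f
[24] read 'c'  n1⇒n9 ·f
[25] read 'b'  n9⇒n1 ·f
[26] read 'b'  n1⇒n2
[27] read 'c'  n2⇒n3
[28] read 'c'  n3⇒n4
[29] read 'a'  n4⇒n5
[30] read 'c'  n5⇒n6  ** P0@[25:30],P2@[28:30]
[31] read 'b'  n6⇒n1 ·f
[32] read 'b'  n1⇒n2
[33] read 'c'  n2⇒n3
[34] read 'c'  n3⇒n4
[35] read 'a'  n4⇒n5
[36] read 'c'  n5⇒n6  ** P0@[31:36],P2@[34:36]
[37] read 'c'  n6⇒n9 ·f
[38] read 'b'  n9⇒n1 ·f
[39] read 'b'  n1⇒n2
[40] read 'b'  n2⇒n7
[41] read 'c'  n7⇒n8  ** P1@[38:41]
[42] read 'b'  n8⇒n1 ·f
[43] read 'c'  n1⇒n9 ·f
[44] read 'a'  n9⇒n10
[45] read 'a'  n10⇒n0 ·f
[46] read 'c'  n0⇒n9
[47] read 'b'  n9⇒n1 ·f
[48] read 'c'  n1⇒n9 ·f
[49] read 'a'  n9⇒n10
[50] read 'c'  n10⇒n11  ** P2@[48:50]
[51] read 'b'  n11⇒n1 ·f
[52] read 'b'  n1⇒n2
[53] read 'b'  n2⇒n7
[54] read 'b'  n7⇒n7 ·f
[55] read 'a'  n7⇒n0 ·f
[56] read 'c'  n0⇒n9
[57] read 'c'  n9⇒n9 ·f
[58] read 'b'  n9⇒n1 ·f
[59] read 'c'  n1⇒n9 ·f
[60] read 'a'  n9⇒n10
[61] read 'c'  n10⇒n11  ** P2@[59:61]
[62] read 'a'  n11⇒n10 ·f
[63] read 'b'  n10⇒n1 ·f

Result: [[6,1],[12,0],[12,2],[17,2],[22,1],[30,0],[30,2],[36,0],[36,2],[41,1],[50,2],[61,2]]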